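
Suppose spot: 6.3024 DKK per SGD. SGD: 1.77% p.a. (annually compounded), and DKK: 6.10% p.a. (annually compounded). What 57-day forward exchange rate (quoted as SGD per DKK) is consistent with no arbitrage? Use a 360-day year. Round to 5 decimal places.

0.15763

T = 57/360 years.
Growth of 1 DKK over T: (1 + 0.0610)^(57/360) = 1.0094193.
Growth of 1 SGD over T: (1 + 0.0177)^(57/360) = 1.0027818.
Forward (DKK per SGD) = 6.3024 × 1.0094193 / 1.0027818 = 6.344116.
Quoted the other way: 1/6.344116 = 0.15763 SGD per DKK.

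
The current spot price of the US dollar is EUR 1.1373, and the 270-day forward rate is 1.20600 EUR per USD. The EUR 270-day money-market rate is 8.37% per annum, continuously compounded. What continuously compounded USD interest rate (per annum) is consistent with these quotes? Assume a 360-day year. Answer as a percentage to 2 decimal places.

T = 270/360 years.
By CIP, F/S equals the EUR-to-USD growth ratio: 1.206/1.1373 = 1.0604062.
EUR growth factor: e^(0.0837×270/360) = 1.0647872.
Hence g_USD = 1.0041314.
r = ln(1.0041314)/(270/360) = 0.005497 → 0.55%.

0.55%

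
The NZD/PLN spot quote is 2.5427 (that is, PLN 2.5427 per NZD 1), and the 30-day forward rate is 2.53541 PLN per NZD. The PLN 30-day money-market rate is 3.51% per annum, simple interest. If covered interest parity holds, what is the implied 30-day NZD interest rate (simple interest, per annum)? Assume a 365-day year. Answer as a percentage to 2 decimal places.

7.02%

T = 30/365 years.
F/S = 2.53541/2.5427 = 0.9971330 = (growth of PLN) / (growth of NZD).
The PLN side grows by 1 + 0.0351×30/365 = 1.0028849.
So the NZD growth factor = 1.0057684.
r = (1.0057684 − 1)/(30/365) = 0.070182 → 7.02%.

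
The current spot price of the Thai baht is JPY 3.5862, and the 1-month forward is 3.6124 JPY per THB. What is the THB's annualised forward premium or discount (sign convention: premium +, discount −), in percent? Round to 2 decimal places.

T = 1/12 years.
THB trades forward at +0.73058% vs spot over the period.
Annualise by dividing by T: 0.0073058 / (1/12) = 0.087670 → 8.77%.

+8.77%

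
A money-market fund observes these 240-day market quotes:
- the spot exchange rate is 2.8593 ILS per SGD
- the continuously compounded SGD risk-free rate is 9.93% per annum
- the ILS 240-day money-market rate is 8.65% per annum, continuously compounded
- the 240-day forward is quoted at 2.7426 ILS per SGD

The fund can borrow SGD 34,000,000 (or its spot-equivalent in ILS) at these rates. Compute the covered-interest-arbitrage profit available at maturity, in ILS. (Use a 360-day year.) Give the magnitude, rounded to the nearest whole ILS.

T = 240/360 years.
Route A — deposit SGD, sell forward: 34,000,000 × 1.0684403839 × 2.7426 = ILS 99,630,356.29.
Route B — convert at spot, deposit ILS: 34,000,000 × 2.8593 × 1.0593618162 = ILS 102,987,130.20.
The quoted forward undervalues SGD, so borrow SGD, convert to ILS at spot, deposit the ILS at 8.65%, and buy SGD forward at 2.7426 to cover the loan.
The gap between the two covered legs is ILS 3,356,774.

ILS 3,356,774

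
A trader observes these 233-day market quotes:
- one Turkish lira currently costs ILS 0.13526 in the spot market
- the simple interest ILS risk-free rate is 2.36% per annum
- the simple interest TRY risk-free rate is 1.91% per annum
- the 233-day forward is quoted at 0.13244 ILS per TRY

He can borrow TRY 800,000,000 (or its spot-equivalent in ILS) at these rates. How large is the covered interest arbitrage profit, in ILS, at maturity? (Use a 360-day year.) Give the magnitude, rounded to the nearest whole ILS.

ILS 2,599,044

T = 233/360 years.
Invest the TRY and cover forward: 800,000,000 × 1.01236194444 × 0.13244 = ILS 107,261,772.74.
Convert at spot and invest in ILS: 800,000,000 × 0.13526 × 1.01527444444 = ILS 109,860,817.08.
The quoted forward undervalues TRY, so borrow TRY, convert to ILS at spot, deposit the ILS at 2.36%, and buy TRY forward at 0.13244 to cover the loan.
Arbitrage profit = |107,261,772.74 − 109,860,817.08| = ILS 2,599,044.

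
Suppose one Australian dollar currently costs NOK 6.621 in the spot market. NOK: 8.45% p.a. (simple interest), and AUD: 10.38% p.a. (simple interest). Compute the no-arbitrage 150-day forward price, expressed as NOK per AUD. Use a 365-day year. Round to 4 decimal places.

T = 150/365 years.
Growth of 1 NOK over T: 1 + 0.0845×150/365 = 1.034726.
AUD accumulates by 1 + 0.1038×150/365 = 1.0426575.
So F = 6.621 × 1.034726 / 1.0426575 = 6.570634 (NOK/AUD).

6.5706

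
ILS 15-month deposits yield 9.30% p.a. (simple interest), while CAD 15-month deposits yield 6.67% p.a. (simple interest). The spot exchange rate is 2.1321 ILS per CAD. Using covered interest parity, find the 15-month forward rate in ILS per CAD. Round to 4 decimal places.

2.1968

T = 15/12 years.
ILS growth factor: 1 + 0.0930×15/12 = 1.116250.
Growth of 1 CAD over T: 1 + 0.0667×15/12 = 1.083375.
CIP: F = S · (grow ILS)/(grow CAD) = 2.1321 × 1.116250/1.083375 = 2.196799 ILS per CAD.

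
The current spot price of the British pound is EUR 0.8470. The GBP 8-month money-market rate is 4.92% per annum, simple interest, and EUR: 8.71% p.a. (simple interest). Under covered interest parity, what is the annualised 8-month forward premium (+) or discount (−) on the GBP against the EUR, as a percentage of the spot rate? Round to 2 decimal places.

T = 8/12 years.
F = S · g_EUR/g_GBP = 0.847 × 1.0580667/1.032800 = 0.8677212.
Annualised premium = (F − S)/S × (1/T) = (0.8677212 − 0.847)/0.847 ÷ (8/12) = 3.67%.

+3.67%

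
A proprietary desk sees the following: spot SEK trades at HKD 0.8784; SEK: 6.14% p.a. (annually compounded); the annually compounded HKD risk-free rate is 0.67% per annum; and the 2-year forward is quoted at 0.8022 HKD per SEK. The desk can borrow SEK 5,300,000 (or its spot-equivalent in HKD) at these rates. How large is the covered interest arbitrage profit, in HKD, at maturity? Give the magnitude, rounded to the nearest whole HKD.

T = 2 years.
Invest the SEK and cover forward: 5,300,000 × 1.12656996 × 0.8022 = HKD 4,789,792.44.
Convert at spot and invest in HKD: 5,300,000 × 0.8784 × 1.01344489 = HKD 4,718,112.95.
The quoted forward overvalues SEK, so borrow HKD, buy SEK at spot, deposit the SEK at 6.14%, and sell the proceeds forward at 0.8022.
Arbitrage profit = |4,789,792.44 − 4,718,112.95| = HKD 71,679.

HKD 71,679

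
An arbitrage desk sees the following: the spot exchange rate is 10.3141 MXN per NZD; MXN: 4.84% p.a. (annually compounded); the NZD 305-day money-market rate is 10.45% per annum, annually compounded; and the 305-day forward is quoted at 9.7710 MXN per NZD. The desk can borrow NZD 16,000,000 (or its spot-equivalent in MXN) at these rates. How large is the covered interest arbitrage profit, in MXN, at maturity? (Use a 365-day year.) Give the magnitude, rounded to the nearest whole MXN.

T = 305/365 years.
Keep in NZD, deliver into the forward: 16,000,000·1.08660071227·9.7710 = MXN 169,874,808.95.
Swap to MXN now, deposit: 16,000,000·10.3141·1.04028589227 = MXN 171,673,803.54.
The quoted forward undervalues NZD, so borrow NZD, convert to MXN at spot, deposit the MXN at 4.84%, and buy NZD forward at 9.7710 to cover the loan.
The gap between the two covered legs is MXN 1,798,995.

MXN 1,798,995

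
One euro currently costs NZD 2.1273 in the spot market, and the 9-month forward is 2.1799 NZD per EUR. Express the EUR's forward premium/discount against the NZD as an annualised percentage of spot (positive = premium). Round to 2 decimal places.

T = 9/12 years.
EUR trades forward at +2.47262% vs spot over the period.
×(1/T) gives 3.30% p.a.

+3.30%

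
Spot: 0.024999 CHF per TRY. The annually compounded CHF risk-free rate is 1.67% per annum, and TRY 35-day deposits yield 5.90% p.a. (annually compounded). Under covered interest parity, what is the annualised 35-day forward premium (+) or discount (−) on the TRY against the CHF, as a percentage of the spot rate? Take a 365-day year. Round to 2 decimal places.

-4.07%

T = 35/365 years.
CIP forward (CHF per TRY) = 0.024999 × 1.0015894/1.0055121 = 0.024901474.
(F − S)/S ÷ T = (0.024901474 − 0.024999)/0.024999/(35/365) = -0.040684 → -4.07%.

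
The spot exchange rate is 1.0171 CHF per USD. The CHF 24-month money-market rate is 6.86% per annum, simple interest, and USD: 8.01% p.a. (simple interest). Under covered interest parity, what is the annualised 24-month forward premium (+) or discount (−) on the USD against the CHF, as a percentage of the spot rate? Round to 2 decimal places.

T = 2 years.
CIP forward (CHF per USD) = 1.0171 × 1.137200/1.160200 = 0.9969368.
(F − S)/S ÷ T = (0.9969368 − 1.0171)/1.0171/2 = -0.009912 → -0.99%.

-0.99%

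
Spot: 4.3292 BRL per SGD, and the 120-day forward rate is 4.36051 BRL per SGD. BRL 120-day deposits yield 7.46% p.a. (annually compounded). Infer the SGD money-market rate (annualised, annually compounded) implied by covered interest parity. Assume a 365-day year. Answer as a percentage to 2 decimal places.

5.13%

T = 120/365 years.
CIP gives F = S · g_BRL/g_SGD, so g_BRL/g_SGD = 4.36051/4.3292 = 1.0072323.
BRL growth factor: (1 + 0.0746)^(120/365) = 1.0239363.
So the SGD growth factor = 1.0165841.
Annualise: 1.0165841^(365/120) − 1 = 0.051302 = 5.13%.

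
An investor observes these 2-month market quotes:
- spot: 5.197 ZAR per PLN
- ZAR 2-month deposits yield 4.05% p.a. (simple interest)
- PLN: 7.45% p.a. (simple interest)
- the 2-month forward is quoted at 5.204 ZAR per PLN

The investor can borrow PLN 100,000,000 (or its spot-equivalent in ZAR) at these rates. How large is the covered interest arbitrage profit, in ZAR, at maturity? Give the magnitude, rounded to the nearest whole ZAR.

ZAR 3,653,658

T = 2/12 years.
Invest the PLN and cover forward: 100,000,000 × 1.01241666667 × 5.204 = ZAR 526,861,633.34.
Convert at spot and invest in ZAR: 100,000,000 × 5.197 × 1.006750 = ZAR 523,207,975.00.
The quoted forward overvalues PLN, so borrow ZAR, buy PLN at spot, deposit the PLN at 7.45%, and sell the proceeds forward at 5.204.
Arbitrage profit = |526,861,633.34 − 523,207,975.00| = ZAR 3,653,658.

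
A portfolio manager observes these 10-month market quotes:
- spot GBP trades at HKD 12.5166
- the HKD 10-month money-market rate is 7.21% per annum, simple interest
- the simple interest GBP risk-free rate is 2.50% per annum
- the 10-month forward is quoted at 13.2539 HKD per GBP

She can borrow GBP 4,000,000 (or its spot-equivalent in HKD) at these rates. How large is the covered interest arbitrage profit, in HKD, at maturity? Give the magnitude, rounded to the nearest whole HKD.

T = 10/12 years.
Keep in GBP, deliver into the forward: 4,000,000·1.0208333333·13.2539 = HKD 54,120,091.66.
Swap to HKD now, deposit: 4,000,000·12.5166·1.0600833333 = HKD 53,074,556.20.
The quoted forward overvalues GBP, so borrow HKD, buy GBP at spot, deposit the GBP at 2.50%, and sell the proceeds forward at 13.2539.
Profit = 54,120,091.66 − 53,074,556.20 = HKD 1,045,535.

HKD 1,045,535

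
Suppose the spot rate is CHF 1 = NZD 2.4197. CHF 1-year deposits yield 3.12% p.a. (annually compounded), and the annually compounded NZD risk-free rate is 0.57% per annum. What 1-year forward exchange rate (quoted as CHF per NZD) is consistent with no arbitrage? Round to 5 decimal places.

0.42375

T = 1 year.
NZD growth factor: (1 + 0.0057)^1 = 1.005700.
CHF accumulates by (1 + 0.0312)^1 = 1.031200.
CIP: F = S · (grow NZD)/(grow CHF) = 2.4197 × 1.005700/1.031200 = 2.359865 NZD per CHF.
Quoted the other way: 1/2.359865 = 0.42375 CHF per NZD.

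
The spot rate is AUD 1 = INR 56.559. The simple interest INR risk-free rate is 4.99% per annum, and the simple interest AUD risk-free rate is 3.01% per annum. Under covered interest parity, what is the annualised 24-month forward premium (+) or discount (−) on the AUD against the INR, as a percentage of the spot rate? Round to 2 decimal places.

T = 2 years.
No-arbitrage forward: 56.559 × 1.099800 / 1.060200 = 58.671560 INR/AUD.
(F − S)/S ÷ T = (58.671560 − 56.559)/56.559/2 = 0.018676 → 1.87%.

+1.87%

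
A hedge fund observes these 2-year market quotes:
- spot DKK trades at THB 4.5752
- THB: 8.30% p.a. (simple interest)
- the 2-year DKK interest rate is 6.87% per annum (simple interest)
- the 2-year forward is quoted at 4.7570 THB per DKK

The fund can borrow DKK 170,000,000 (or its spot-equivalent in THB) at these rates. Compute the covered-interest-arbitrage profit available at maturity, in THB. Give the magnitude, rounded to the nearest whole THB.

T = 2 years.
Route A — deposit DKK, sell forward: 170,000,000 × 1.137400 × 4.7570 = THB 919,804,006.00.
Route B — convert at spot, deposit THB: 170,000,000 × 4.5752 × 1.166000 = THB 906,896,144.00.
The quoted forward overvalues DKK, so borrow THB, buy DKK at spot, deposit the DKK at 6.87%, and sell the proceeds forward at 4.7570.
The gap between the two covered legs is THB 12,907,862.

THB 12,907,862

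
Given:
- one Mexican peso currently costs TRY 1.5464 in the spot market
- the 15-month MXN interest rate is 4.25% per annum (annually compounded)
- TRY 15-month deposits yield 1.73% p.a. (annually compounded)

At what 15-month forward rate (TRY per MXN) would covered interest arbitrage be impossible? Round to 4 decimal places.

T = 15/12 years.
Growth of 1 TRY over T: (1 + 0.0173)^(15/12) = 1.0216716.
MXN accumulates by (1 + 0.0425)^(15/12) = 1.0534043.
CIP: F = S · (grow TRY)/(grow MXN) = 1.5464 × 1.0216716/1.0534043 = 1.499816 TRY per MXN.

1.4998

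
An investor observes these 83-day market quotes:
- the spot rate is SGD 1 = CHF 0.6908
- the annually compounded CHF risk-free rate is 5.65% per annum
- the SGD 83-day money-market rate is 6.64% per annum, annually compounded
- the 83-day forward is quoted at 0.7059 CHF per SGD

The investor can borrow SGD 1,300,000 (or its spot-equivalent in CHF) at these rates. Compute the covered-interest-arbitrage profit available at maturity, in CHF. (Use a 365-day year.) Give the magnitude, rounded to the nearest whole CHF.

CHF 21,850

T = 83/365 years.
Keep in SGD, deliver into the forward: 1,300,000·1.01472641·0.7059 = CHF 931,183.98.
Swap to CHF now, deposit: 1,300,000·0.6908·1.01257654 = CHF 909,334.24.
The quoted forward overvalues SGD, so borrow CHF, buy SGD at spot, deposit the SGD at 6.64%, and sell the proceeds forward at 0.7059.
The gap between the two covered legs is CHF 21,850.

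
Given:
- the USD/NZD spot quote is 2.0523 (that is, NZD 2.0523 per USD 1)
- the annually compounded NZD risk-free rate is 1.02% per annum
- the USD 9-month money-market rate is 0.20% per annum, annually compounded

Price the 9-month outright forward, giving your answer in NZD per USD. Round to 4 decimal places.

2.0649

T = 9/12 years.
NZD accumulates by (1 + 0.0102)^(9/12) = 1.0076403.
USD growth factor: (1 + 0.0020)^(9/12) = 1.0014996.
So F = 2.0523 × 1.0076403 / 1.0014996 = 2.064884 (NZD/USD).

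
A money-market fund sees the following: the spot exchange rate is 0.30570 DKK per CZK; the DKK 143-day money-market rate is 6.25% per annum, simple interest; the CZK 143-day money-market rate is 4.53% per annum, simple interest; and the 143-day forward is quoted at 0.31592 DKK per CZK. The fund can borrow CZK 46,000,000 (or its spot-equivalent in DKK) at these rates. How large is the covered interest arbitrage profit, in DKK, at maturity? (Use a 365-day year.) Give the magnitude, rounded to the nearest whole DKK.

T = 143/365 years.
Invest the CZK and cover forward: 46,000,000 × 1.0177476712 × 0.31592 = DKK 14,790,234.84.
Convert at spot and invest in DKK: 46,000,000 × 0.30570 × 1.0244863014 = DKK 14,406,531.27.
The quoted forward overvalues CZK, so borrow DKK, buy CZK at spot, deposit the CZK at 4.53%, and sell the proceeds forward at 0.31592.
The gap between the two covered legs is DKK 383,704.

DKK 383,704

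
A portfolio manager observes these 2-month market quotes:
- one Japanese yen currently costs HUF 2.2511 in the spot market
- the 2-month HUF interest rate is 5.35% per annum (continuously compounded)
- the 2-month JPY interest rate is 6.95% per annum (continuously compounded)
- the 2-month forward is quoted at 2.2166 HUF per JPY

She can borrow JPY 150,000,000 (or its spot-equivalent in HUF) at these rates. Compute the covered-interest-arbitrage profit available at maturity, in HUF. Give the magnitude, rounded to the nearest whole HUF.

HUF 4,325,575

T = 2/12 years.
Invest the JPY and cover forward: 150,000,000 × 1.01165067992 × 2.2166 = HUF 336,363,734.57.
Convert at spot and invest in HUF: 150,000,000 × 2.2511 × 1.00895653856 = HUF 340,689,309.59.
The quoted forward undervalues JPY, so borrow JPY, convert to HUF at spot, deposit the HUF at 5.35%, and buy JPY forward at 2.2166 to cover the loan.
The gap between the two covered legs is HUF 4,325,575.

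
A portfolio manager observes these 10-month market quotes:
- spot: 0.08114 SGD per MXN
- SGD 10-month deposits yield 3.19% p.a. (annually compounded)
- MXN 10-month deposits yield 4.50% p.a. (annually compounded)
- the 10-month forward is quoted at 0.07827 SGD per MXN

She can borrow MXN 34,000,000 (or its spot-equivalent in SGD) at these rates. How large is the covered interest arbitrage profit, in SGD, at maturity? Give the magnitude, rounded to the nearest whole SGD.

T = 10/12 years.
Keep in MXN, deliver into the forward: 34,000,000·1.037361778·0.07827 = SGD 2,760,606.42.
Swap to SGD now, deposit: 34,000,000·0.08114·1.026513528 = SGD 2,831,904.46.
The quoted forward undervalues MXN, so borrow MXN, convert to SGD at spot, deposit the SGD at 3.19%, and buy MXN forward at 0.07827 to cover the loan.
The gap between the two covered legs is SGD 71,298.

SGD 71,298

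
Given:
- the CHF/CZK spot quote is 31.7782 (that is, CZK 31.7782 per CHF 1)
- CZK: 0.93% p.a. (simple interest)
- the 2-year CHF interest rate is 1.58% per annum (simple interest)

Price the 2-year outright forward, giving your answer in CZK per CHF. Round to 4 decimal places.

T = 2 years.
CZK growth factor: 1 + 0.0093×2 = 1.018600.
Growth of 1 CHF over T: 1 + 0.0158×2 = 1.031600.
CIP: F = S · (grow CZK)/(grow CHF) = 31.7782 × 1.018600/1.031600 = 31.377738 CZK per CHF.

31.3777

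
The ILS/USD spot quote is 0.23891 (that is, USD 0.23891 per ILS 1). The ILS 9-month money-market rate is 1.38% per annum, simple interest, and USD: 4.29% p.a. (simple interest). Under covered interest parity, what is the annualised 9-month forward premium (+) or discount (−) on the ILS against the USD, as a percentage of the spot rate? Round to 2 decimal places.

+2.88%

T = 9/12 years.
CIP forward (USD per ILS) = 0.23891 × 1.032175/1.010350 = 0.24407080.
Annualised premium = (F − S)/S × (1/T) = (0.24407080 − 0.23891)/0.23891 ÷ (9/12) = 2.88%.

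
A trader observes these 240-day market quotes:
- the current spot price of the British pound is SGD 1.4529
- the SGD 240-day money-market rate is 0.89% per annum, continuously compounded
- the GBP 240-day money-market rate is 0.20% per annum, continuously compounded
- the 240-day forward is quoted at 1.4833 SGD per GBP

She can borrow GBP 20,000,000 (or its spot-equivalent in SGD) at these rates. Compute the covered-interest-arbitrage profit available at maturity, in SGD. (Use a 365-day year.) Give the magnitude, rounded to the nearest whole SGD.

SGD 476,491

T = 240/365 years.
Route A — deposit GBP, sell forward: 20,000,000 × 1.0013159336 × 1.4833 = SGD 29,705,038.49.
Route B — convert at spot, deposit SGD: 20,000,000 × 1.4529 × 1.0058692115 = SGD 29,228,547.55.
The quoted forward overvalues GBP, so borrow SGD, buy GBP at spot, deposit the GBP at 0.20%, and sell the proceeds forward at 1.4833.
The gap between the two covered legs is SGD 476,491.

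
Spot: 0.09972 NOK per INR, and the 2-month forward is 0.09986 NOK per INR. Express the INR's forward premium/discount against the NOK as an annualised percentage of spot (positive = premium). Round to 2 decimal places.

+0.84%

T = 2/12 years.
INR trades forward at +0.14039% vs spot over the period.
Per annum: 0.0014039 / (2/12) = 0.008423 = 0.84%.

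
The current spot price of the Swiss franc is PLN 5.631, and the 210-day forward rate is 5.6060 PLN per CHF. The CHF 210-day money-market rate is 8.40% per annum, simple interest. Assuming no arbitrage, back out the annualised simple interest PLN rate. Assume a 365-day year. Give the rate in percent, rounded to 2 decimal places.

T = 210/365 years.
By CIP, F/S equals the PLN-to-CHF growth ratio: 5.606/5.631 = 0.9955603.
The CHF side grows by 1 + 0.0840×210/365 = 1.0483288.
That pins the PLN growth at 1.0436745.
(1.0436745 − 1)/T = 0.075910, i.e. 7.59%.

7.59%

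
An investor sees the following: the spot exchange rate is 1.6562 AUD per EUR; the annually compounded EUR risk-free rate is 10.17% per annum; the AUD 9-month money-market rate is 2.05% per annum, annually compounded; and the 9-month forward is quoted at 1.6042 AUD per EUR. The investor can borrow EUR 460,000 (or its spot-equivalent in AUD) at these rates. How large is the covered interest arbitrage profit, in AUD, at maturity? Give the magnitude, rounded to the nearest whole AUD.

T = 9/12 years.
Route A — deposit EUR, sell forward: 460,000 × 1.07534424 × 1.6042 = AUD 793,530.93.
Route B — convert at spot, deposit AUD: 460,000 × 1.6562 × 1.01533593 = AUD 773,535.71.
The quoted forward overvalues EUR, so borrow AUD, buy EUR at spot, deposit the EUR at 10.17%, and sell the proceeds forward at 1.6042.
Profit = 793,530.93 − 773,535.71 = AUD 19,995.

AUD 19,995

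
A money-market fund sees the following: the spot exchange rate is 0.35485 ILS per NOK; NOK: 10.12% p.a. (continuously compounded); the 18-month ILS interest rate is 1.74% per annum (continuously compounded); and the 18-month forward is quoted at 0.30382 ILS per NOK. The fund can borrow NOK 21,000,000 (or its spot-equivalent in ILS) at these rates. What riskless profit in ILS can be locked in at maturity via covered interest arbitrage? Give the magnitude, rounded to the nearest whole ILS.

T = 18/12 years.
Keep in NOK, deliver into the forward: 21,000,000·1.163927428·0.30382 = ILS 7,426,113.05.
Swap to ILS now, deposit: 21,000,000·0.35485·1.026443588 = ILS 7,648,903.65.
The quoted forward undervalues NOK, so borrow NOK, convert to ILS at spot, deposit the ILS at 1.74%, and buy NOK forward at 0.30382 to cover the loan.
Arbitrage profit = |7,426,113.05 − 7,648,903.65| = ILS 222,791.

ILS 222,791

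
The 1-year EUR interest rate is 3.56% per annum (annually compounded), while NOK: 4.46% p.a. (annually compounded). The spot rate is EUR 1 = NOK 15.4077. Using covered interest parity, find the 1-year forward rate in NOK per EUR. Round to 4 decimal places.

15.5416

T = 1 year.
Growth of 1 NOK over T: (1 + 0.0446)^1 = 1.044600.
Growth of 1 EUR over T: (1 + 0.0356)^1 = 1.035600.
Forward (NOK per EUR) = 15.4077 × 1.044600 / 1.035600 = 15.541602.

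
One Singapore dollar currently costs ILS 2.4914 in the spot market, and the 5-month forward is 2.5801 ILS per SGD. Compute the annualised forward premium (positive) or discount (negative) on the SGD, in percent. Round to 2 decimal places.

T = 5/12 years.
(F − S)/S = (2.5801 − 2.4914)/2.4914 = 0.0356025.
Per annum: 0.0356025 / (5/12) = 0.085446 = 8.54%.

+8.54%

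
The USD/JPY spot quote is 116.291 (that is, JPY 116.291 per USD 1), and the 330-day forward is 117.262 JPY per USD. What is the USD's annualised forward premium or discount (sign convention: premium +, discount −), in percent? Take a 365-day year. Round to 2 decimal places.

T = 330/365 years.
Period premium: (117.262 − 116.291)/116.291 = 0.0083497.
×(1/T) gives 0.92% p.a.

+0.92%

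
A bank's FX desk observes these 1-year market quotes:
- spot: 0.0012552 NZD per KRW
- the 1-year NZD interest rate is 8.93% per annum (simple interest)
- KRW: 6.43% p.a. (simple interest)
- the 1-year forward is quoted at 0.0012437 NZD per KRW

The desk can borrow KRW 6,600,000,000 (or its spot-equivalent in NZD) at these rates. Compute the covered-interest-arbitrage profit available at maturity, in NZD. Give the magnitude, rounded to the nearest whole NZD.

T = 1 year.
Invest the KRW and cover forward: 6,600,000,000 × 1.064300 × 0.0012437 = NZD 8,736,221.41.
Convert at spot and invest in NZD: 6,600,000,000 × 0.0012552 × 1.089300 = NZD 9,024,109.78.
The quoted forward undervalues KRW, so borrow KRW, convert to NZD at spot, deposit the NZD at 8.93%, and buy KRW forward at 0.0012437 to cover the loan.
The gap between the two covered legs is NZD 287,888.

NZD 287,888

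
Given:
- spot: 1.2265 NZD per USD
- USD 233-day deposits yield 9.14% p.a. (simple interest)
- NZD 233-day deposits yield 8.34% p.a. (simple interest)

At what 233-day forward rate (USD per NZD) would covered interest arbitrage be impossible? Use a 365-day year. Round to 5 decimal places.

T = 233/365 years.
Growth of 1 NZD over T: 1 + 0.0834×233/365 = 1.0532389.
USD accumulates by 1 + 0.0914×233/365 = 1.0583458.
Forward (NZD per USD) = 1.2265 × 1.0532389 / 1.0583458 = 1.220582.
Invert for USD per NZD: 1 / 1.220582 = 0.81928.

0.81928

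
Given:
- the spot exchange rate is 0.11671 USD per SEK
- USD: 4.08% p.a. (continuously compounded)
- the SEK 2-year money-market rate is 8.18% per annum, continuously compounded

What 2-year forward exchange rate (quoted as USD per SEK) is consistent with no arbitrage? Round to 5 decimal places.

T = 2 years.
USD accumulates by e^(0.0408×2) = 1.0850217.
SEK accumulates by e^(0.0818×2) = 1.1777431.
CIP: F = S · (grow USD)/(grow SEK) = 0.11671 × 1.0850217/1.1777431 = 0.1075217 USD per SEK.

0.10752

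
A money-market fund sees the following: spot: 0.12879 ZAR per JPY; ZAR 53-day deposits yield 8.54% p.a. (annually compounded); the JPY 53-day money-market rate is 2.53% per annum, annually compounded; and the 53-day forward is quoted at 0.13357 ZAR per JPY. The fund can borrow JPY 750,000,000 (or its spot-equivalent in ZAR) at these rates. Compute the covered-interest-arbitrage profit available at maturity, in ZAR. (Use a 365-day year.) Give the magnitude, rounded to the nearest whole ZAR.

T = 53/365 years.
Keep in JPY, deliver into the forward: 750,000,000·1.00363458474·0.13357 = ZAR 100,541,603.61.
Swap to ZAR now, deposit: 750,000,000·0.12879·1.01197046255 = ZAR 97,748,756.90.
The quoted forward overvalues JPY, so borrow ZAR, buy JPY at spot, deposit the JPY at 2.53%, and sell the proceeds forward at 0.13357.
Profit = 100,541,603.61 − 97,748,756.90 = ZAR 2,792,847.

ZAR 2,792,847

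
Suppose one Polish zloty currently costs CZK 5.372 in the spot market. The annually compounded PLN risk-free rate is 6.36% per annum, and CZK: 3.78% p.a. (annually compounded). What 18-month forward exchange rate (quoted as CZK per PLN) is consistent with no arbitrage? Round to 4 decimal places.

T = 18/12 years.
CZK accumulates by (1 + 0.0378)^(18/12) = 1.0572325.
Growth of 1 PLN over T: (1 + 0.0636)^(18/12) = 1.0969012.
So F = 5.372 × 1.0572325 / 1.0969012 = 5.177725 (CZK/PLN).

5.1777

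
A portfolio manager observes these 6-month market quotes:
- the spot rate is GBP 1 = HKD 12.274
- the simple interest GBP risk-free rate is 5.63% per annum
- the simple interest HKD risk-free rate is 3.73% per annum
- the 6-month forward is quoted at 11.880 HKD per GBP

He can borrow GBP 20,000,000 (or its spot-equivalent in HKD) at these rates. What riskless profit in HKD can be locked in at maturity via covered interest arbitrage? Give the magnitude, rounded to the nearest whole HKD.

HKD 5,769,762

T = 6/12 years.
Invest the GBP and cover forward: 20,000,000 × 1.028150 × 11.880 = HKD 244,288,440.00.
Convert at spot and invest in HKD: 20,000,000 × 12.274 × 1.018650 = HKD 250,058,202.00.
The quoted forward undervalues GBP, so borrow GBP, convert to HKD at spot, deposit the HKD at 3.73%, and buy GBP forward at 11.880 to cover the loan.
Arbitrage profit = |244,288,440.00 − 250,058,202.00| = HKD 5,769,762.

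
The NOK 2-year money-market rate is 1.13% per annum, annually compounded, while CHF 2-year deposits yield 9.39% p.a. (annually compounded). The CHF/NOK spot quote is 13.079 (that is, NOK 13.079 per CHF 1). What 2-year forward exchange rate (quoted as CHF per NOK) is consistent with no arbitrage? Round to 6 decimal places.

0.089458

T = 2 years.
Growth of 1 NOK over T: (1 + 0.0113)^2 = 1.0227277.
Growth of 1 CHF over T: (1 + 0.0939)^2 = 1.1966172.
So F = 13.079 × 1.0227277 / 1.1966172 = 11.17839 (NOK/CHF).
Quoted the other way: 1/11.17839 = 0.089458 CHF per NOK.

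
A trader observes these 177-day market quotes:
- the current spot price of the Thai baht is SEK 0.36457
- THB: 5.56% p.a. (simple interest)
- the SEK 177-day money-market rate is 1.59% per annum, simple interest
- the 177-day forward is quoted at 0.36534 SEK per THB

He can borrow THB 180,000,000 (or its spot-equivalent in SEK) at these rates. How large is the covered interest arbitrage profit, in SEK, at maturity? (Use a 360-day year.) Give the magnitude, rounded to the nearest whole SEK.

T = 177/360 years.
Route A — deposit THB, sell forward: 180,000,000 × 1.0273366667 × 0.36534 = SEK 67,558,892.01.
Route B — convert at spot, deposit SEK: 180,000,000 × 0.36457 × 1.0078175 = SEK 66,135,604.68.
The quoted forward overvalues THB, so borrow SEK, buy THB at spot, deposit the THB at 5.56%, and sell the proceeds forward at 0.36534.
Profit = 67,558,892.01 − 66,135,604.68 = SEK 1,423,287.

SEK 1,423,287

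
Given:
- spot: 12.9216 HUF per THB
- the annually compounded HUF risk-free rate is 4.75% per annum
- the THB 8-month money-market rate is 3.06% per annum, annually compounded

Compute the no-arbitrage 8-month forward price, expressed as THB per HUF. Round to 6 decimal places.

T = 8/12 years.
HUF accumulates by (1 + 0.0475)^(8/12) = 1.0314211.
THB growth factor: (1 + 0.0306)^(8/12) = 1.0202974.
CIP: F = S · (grow HUF)/(grow THB) = 12.9216 × 1.0314211/1.0202974 = 13.06248 HUF per THB.
Invert for THB per HUF: 1 / 13.06248 = 0.076555.

0.076555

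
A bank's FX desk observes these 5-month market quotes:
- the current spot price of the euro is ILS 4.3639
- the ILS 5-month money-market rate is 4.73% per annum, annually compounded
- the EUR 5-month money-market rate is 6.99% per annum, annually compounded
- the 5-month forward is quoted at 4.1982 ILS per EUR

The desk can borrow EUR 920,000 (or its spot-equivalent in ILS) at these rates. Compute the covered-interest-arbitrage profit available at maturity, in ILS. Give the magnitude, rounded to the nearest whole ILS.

ILS 120,225

T = 5/12 years.
Invest the EUR and cover forward: 920,000 × 1.028552178 × 4.1982 = ILS 3,972,622.33.
Convert at spot and invest in ILS: 920,000 × 4.3639 × 1.019443027 = ILS 4,092,847.63.
The quoted forward undervalues EUR, so borrow EUR, convert to ILS at spot, deposit the ILS at 4.73%, and buy EUR forward at 4.1982 to cover the loan.
Profit = 4,092,847.63 − 3,972,622.33 = ILS 120,225.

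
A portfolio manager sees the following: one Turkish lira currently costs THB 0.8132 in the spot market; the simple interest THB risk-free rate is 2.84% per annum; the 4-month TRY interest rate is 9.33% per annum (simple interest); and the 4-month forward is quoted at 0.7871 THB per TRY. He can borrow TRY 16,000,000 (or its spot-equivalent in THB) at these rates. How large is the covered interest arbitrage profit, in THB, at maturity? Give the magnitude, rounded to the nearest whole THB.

T = 4/12 years.
Keep in TRY, deliver into the forward: 16,000,000·1.031100·0.7871 = THB 12,985,260.96.
Swap to THB now, deposit: 16,000,000·0.8132·1.0094666667 = THB 13,134,372.69.
The quoted forward undervalues TRY, so borrow TRY, convert to THB at spot, deposit the THB at 2.84%, and buy TRY forward at 0.7871 to cover the loan.
Arbitrage profit = |12,985,260.96 − 13,134,372.69| = THB 149,112.

THB 149,112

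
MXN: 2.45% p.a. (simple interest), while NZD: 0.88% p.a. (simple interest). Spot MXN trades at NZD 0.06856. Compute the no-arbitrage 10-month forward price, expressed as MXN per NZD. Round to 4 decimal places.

14.7752

T = 10/12 years.
NZD growth factor: 1 + 0.0088×10/12 = 1.00733333.
MXN growth factor: 1 + 0.0245×10/12 = 1.02041667.
Forward (NZD per MXN) = 0.06856 × 1.00733333 / 1.02041667 = 0.067680953.
Quoted the other way: 1/0.067680953 = 14.7752 MXN per NZD.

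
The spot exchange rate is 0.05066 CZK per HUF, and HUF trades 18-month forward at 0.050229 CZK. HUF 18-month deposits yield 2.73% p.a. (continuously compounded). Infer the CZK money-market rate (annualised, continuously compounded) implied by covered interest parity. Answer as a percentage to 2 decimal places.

T = 18/12 years.
F/S = 0.050229/0.05066 = 0.9914923 = (growth of CZK) / (growth of HUF).
The HUF side grows by e^(0.0273×18/12) = 1.041800.
Hence g_CZK = 1.0329367.
Take logs: ln 1.0329367 / (18/12) = 0.021604, so 2.16%.

2.16%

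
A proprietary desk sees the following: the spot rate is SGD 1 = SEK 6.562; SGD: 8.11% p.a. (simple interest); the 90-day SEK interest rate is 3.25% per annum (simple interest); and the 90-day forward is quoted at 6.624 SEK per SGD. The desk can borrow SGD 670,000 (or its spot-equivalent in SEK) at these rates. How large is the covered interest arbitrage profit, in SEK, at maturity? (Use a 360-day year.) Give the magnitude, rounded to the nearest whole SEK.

T = 90/360 years.
Route A — deposit SGD, sell forward: 670,000 × 1.020275 × 6.624 = SEK 4,528,062.07.
Route B — convert at spot, deposit SEK: 670,000 × 6.562 × 1.008125 = SEK 4,432,261.89.
The quoted forward overvalues SGD, so borrow SEK, buy SGD at spot, deposit the SGD at 8.11%, and sell the proceeds forward at 6.624.
Profit = 4,528,062.07 − 4,432,261.89 = SEK 95,800.

SEK 95,800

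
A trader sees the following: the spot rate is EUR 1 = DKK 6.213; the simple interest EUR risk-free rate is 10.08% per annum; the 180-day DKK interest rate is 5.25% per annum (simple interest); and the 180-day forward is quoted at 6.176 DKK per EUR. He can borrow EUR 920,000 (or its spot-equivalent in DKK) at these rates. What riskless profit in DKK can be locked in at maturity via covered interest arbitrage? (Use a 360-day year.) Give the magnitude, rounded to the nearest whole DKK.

T = 180/360 years.
Keep in EUR, deliver into the forward: 920,000·1.050400·6.176 = DKK 5,968,288.77.
Swap to DKK now, deposit: 920,000·6.213·1.026250 = DKK 5,866,003.95.
The quoted forward overvalues EUR, so borrow DKK, buy EUR at spot, deposit the EUR at 10.08%, and sell the proceeds forward at 6.176.
Arbitrage profit = |5,968,288.77 − 5,866,003.95| = DKK 102,285.

DKK 102,285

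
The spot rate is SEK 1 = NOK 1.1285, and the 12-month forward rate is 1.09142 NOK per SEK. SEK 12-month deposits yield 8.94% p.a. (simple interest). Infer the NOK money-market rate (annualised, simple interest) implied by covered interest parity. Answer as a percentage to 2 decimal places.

5.36%

T = 1 year.
CIP gives F = S · g_NOK/g_SEK, so g_NOK/g_SEK = 1.09142/1.1285 = 0.9671422.
SEK growth factor: 1 + 0.0894×1 = 1.089400.
Hence g_NOK = 1.0536047.
r = (1.0536047 − 1)/1 = 0.053605 → 5.36%.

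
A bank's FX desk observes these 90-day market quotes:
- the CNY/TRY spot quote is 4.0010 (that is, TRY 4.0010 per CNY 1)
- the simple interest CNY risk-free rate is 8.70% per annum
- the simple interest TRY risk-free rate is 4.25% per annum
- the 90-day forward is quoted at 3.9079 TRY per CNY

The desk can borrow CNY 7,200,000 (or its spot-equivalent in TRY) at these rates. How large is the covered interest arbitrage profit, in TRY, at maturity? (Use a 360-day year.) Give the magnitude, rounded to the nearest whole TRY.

T = 90/360 years.
Invest the CNY and cover forward: 7,200,000 × 1.021750 × 3.9079 = TRY 28,748,857.14.
Convert at spot and invest in TRY: 7,200,000 × 4.0010 × 1.010625 = TRY 29,113,276.50.
The quoted forward undervalues CNY, so borrow CNY, convert to TRY at spot, deposit the TRY at 4.25%, and buy CNY forward at 3.9079 to cover the loan.
Profit = 29,113,276.50 − 28,748,857.14 = TRY 364,419.

TRY 364,419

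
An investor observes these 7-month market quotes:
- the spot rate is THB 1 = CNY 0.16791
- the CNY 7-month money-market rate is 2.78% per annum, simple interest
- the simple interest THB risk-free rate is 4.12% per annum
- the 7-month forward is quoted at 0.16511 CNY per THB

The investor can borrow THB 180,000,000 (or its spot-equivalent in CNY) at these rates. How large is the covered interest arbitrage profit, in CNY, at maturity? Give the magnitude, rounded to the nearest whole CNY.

CNY 279,863

T = 7/12 years.
Route A — deposit THB, sell forward: 180,000,000 × 1.0240333333 × 0.16511 = CNY 30,434,065.86.
Route B — convert at spot, deposit CNY: 180,000,000 × 0.16791 × 1.0162166667 = CNY 30,713,929.29.
The quoted forward undervalues THB, so borrow THB, convert to CNY at spot, deposit the CNY at 2.78%, and buy THB forward at 0.16511 to cover the loan.
The gap between the two covered legs is CNY 279,863.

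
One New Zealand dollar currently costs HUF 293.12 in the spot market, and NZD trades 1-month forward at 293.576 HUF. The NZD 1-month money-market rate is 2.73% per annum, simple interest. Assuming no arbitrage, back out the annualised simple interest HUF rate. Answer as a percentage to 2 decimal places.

T = 1/12 years.
F/S = 293.576/293.12 = 1.0015557 = (growth of HUF) / (growth of NZD).
NZD growth factor: 1 + 0.0273×1/12 = 1.002275.
Hence g_HUF = 1.0038342.
r = (1.0038342 − 1)/(1/12) = 0.046010 → 4.60%.

4.60%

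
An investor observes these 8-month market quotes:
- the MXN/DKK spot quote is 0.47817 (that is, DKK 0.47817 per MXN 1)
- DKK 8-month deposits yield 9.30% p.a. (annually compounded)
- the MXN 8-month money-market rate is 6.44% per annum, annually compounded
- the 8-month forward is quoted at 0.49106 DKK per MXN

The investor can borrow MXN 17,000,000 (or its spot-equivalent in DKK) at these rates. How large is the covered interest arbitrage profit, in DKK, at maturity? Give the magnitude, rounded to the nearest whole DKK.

DKK 77,312

T = 8/12 years.
Keep in MXN, deliver into the forward: 17,000,000·1.04248523·0.49106 = DKK 8,702,687.55.
Swap to DKK now, deposit: 17,000,000·0.47817·1.061076692 = DKK 8,625,375.71.
The quoted forward overvalues MXN, so borrow DKK, buy MXN at spot, deposit the MXN at 6.44%, and sell the proceeds forward at 0.49106.
The gap between the two covered legs is DKK 77,312.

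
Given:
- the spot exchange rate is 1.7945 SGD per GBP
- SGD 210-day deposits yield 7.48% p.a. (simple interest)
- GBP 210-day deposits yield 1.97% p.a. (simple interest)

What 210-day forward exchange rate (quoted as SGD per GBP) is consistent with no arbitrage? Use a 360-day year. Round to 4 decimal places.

1.8515

T = 210/360 years.
SGD growth factor: 1 + 0.0748×210/360 = 1.0436333.
GBP accumulates by 1 + 0.0197×210/360 = 1.0114917.
CIP: F = S · (grow SGD)/(grow GBP) = 1.7945 × 1.0436333/1.0114917 = 1.851523 SGD per GBP.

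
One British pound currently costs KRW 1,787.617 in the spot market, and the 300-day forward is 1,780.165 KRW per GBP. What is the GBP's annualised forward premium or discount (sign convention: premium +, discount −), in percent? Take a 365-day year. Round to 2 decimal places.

T = 300/365 years.
(F − S)/S = (1780.165 − 1787.617)/1787.617 = -0.0041687.
Per annum: -0.0041687 / (300/365) = -0.005072 = -0.51%.

-0.51%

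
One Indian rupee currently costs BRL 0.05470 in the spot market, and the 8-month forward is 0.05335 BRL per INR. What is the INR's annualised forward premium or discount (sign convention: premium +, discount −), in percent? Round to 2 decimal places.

-3.70%

T = 8/12 years.
(F − S)/S = (0.05335 − 0.0547)/0.0547 = -0.0246801.
Annualise by dividing by T: -0.0246801 / (8/12) = -0.037020 → -3.70%.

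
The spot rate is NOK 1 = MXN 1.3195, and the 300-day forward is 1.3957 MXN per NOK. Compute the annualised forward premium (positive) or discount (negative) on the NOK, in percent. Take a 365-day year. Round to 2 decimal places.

T = 300/365 years.
(F − S)/S = (1.3957 − 1.3195)/1.3195 = 0.0577491.
×(1/T) gives 7.03% p.a.

+7.03%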